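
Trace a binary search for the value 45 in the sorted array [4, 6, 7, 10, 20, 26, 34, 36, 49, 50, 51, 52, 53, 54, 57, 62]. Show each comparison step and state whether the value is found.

Binary search for 45 in [4, 6, 7, 10, 20, 26, 34, 36, 49, 50, 51, 52, 53, 54, 57, 62]:

lo=0, hi=15, mid=7, arr[mid]=36 -> 36 < 45, search right half
lo=8, hi=15, mid=11, arr[mid]=52 -> 52 > 45, search left half
lo=8, hi=10, mid=9, arr[mid]=50 -> 50 > 45, search left half
lo=8, hi=8, mid=8, arr[mid]=49 -> 49 > 45, search left half
lo=8 > hi=7, target 45 not found

Binary search determines that 45 is not in the array after 4 comparisons. The search space was exhausted without finding the target.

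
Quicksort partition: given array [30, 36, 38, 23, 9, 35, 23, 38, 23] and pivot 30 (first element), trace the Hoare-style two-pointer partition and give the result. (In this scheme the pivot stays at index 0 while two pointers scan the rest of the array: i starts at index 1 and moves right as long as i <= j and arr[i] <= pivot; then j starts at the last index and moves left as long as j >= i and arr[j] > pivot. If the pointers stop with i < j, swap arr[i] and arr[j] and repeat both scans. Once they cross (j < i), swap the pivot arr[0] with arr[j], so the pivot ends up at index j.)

Hoare-style two-pointer partition with pivot = 30:

Initial array: [30, 36, 38, 23, 9, 35, 23, 38, 23]

Pointers start at i = 1, j = 8.
i stops at index 1 (arr[1]=36 > 30), j stops at index 8 (arr[8]=23 <= 30): swap arr[1] and arr[8], array becomes [30, 23, 38, 23, 9, 35, 23, 38, 36]
i stops at index 2 (arr[2]=38 > 30), j stops at index 6 (arr[6]=23 <= 30): swap arr[2] and arr[6], array becomes [30, 23, 23, 23, 9, 35, 38, 38, 36]
i ends at 5, j ends at 4: the pointers have crossed (j < i), so scanning stops.

Swap pivot arr[0] with arr[4] to place pivot at position 4: [9, 23, 23, 23, 30, 35, 38, 38, 36]
Pivot position: 4

After partitioning with pivot 30, the array becomes [9, 23, 23, 23, 30, 35, 38, 38, 36]. The pivot is placed at index 4. All elements to the left of the pivot are <= 30, and all elements to the right are > 30.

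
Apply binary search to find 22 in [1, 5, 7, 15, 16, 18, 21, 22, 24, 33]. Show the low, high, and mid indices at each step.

Binary search for 22 in [1, 5, 7, 15, 16, 18, 21, 22, 24, 33]:

lo=0, hi=9, mid=4, arr[mid]=16 -> 16 < 22, search right half
lo=5, hi=9, mid=7, arr[mid]=22 -> Found target at index 7!

Binary search finds 22 at index 7 after 2 comparisons. The search repeatedly halves the search space by comparing with the middle element.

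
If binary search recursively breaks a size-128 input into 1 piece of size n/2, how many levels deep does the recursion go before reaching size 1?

For divide and conquer with division factor 2:

Problem sizes at each level:
Level 0: 128
Level 1: 64
Level 2: 32
Level 3: 16
Level 4: 8
Level 5: 4
Level 6: 2
Level 7: 1

The root is level 0 and the size-1 base case is level 7 (the tree spans levels 0 through 7, i.e. 8 levels counting the root), so the depth is the number of divisions: log_2(128) = 7

The recursion tree depth is log_2(128) = 7. At each level, the problem size is divided by 2, so it takes 7 divisions to reduce to a base case of size 1. The algorithm makes 1 recursive call at each level.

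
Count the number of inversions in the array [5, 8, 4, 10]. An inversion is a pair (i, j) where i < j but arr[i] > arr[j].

Finding inversions in [5, 8, 4, 10]:

(0, 2): arr[0]=5 > arr[2]=4
(1, 2): arr[1]=8 > arr[2]=4

Total inversions: 2

The array has 2 inversion(s): (0,2), (1,2). Each pair (i,j) satisfies i < j and arr[i] > arr[j].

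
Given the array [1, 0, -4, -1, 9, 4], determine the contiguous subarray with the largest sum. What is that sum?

Using Kadane's algorithm on [1, 0, -4, -1, 9, 4]:

Scanning through the array:
Position 1 (value 0): max_ending_here = 1, max_so_far = 1
Position 2 (value -4): max_ending_here = -3, max_so_far = 1
Position 3 (value -1): max_ending_here = -1, max_so_far = 1
Position 4 (value 9): max_ending_here = 9, max_so_far = 9
Position 5 (value 4): max_ending_here = 13, max_so_far = 13

Maximum subarray: [9, 4]
Maximum sum: 13

The maximum subarray is [9, 4] with sum 13. This subarray runs from index 4 to index 5.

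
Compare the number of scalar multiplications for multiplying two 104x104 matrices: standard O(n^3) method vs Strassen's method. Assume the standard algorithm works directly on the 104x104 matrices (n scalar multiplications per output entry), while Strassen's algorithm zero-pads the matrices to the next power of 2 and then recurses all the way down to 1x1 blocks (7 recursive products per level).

Matrix multiplication for 104x104 matrices:

Strassen's algorithm requires power-of-2 dimensions. Pad 104x104 to 128x128 (next power of 2).

Standard algorithm: 104^3 = 1124864 multiplications
Strassen's algorithm: 7^(log2(128)) = 7^7 = 823543 multiplications
Savings: 1124864 - 823543 = 301321 multiplications

Standard: 1124864 multiplications (104^3). Strassen: 823543 multiplications (7^7, after padding to 128x128). Strassen reduces 8 recursive multiplications to 7 at each level.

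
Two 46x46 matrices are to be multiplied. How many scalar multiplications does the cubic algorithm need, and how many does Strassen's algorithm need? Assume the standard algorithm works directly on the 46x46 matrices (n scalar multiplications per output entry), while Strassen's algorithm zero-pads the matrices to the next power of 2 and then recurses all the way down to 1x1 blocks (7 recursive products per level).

Matrix multiplication for 46x46 matrices:

Strassen's algorithm requires power-of-2 dimensions. Pad 46x46 to 64x64 (next power of 2).

Standard algorithm: 46^3 = 97336 multiplications
Strassen's algorithm: 7^(log2(64)) = 7^6 = 117649 multiplications
Difference: 97336 - 117649 = -20313 (Strassen uses MORE here due to padding overhead — for small or just-over-power-of-2 n, padding can outweigh the per-level savings)

Standard: 97336 multiplications (46^3). Strassen: 117649 multiplications (7^6, after padding to 64x64). Strassen reduces 8 recursive multiplications to 7 at each level.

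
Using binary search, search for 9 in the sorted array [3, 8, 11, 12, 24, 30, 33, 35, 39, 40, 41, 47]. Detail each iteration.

Binary search for 9 in [3, 8, 11, 12, 24, 30, 33, 35, 39, 40, 41, 47]:

lo=0, hi=11, mid=5, arr[mid]=30 -> 30 > 9, search left half
lo=0, hi=4, mid=2, arr[mid]=11 -> 11 > 9, search left half
lo=0, hi=1, mid=0, arr[mid]=3 -> 3 < 9, search right half
lo=1, hi=1, mid=1, arr[mid]=8 -> 8 < 9, search right half
lo=2 > hi=1, target 9 not found

Binary search determines that 9 is not in the array after 4 comparisons. The search space was exhausted without finding the target.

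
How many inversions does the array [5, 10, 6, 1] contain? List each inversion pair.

Finding inversions in [5, 10, 6, 1]:

(0, 3): arr[0]=5 > arr[3]=1
(1, 2): arr[1]=10 > arr[2]=6
(1, 3): arr[1]=10 > arr[3]=1
(2, 3): arr[2]=6 > arr[3]=1

Total inversions: 4

The array has 4 inversion(s): (0,3), (1,2), (1,3), (2,3). Each pair (i,j) satisfies i < j and arr[i] > arr[j].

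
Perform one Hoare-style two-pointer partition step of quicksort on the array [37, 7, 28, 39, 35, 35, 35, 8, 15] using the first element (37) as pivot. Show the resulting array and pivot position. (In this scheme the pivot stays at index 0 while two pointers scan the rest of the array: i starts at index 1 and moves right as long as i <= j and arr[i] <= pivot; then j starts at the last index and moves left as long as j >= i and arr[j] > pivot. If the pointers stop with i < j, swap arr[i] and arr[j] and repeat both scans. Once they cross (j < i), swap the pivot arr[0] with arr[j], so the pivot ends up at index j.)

Hoare-style two-pointer partition with pivot = 37:

Initial array: [37, 7, 28, 39, 35, 35, 35, 8, 15]

Pointers start at i = 1, j = 8.
i stops at index 3 (arr[3]=39 > 37), j stops at index 8 (arr[8]=15 <= 37): swap arr[3] and arr[8], array becomes [37, 7, 28, 15, 35, 35, 35, 8, 39]
i ends at 8, j ends at 7: the pointers have crossed (j < i), so scanning stops.

Swap pivot arr[0] with arr[7] to place pivot at position 7: [8, 7, 28, 15, 35, 35, 35, 37, 39]
Pivot position: 7

After partitioning with pivot 37, the array becomes [8, 7, 28, 15, 35, 35, 35, 37, 39]. The pivot is placed at index 7. All elements to the left of the pivot are <= 37, and all elements to the right are > 37.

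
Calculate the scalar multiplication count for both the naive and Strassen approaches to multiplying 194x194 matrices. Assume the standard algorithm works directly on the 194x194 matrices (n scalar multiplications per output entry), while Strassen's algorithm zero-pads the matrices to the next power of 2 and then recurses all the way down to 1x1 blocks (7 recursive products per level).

Matrix multiplication for 194x194 matrices:

Strassen's algorithm requires power-of-2 dimensions. Pad 194x194 to 256x256 (next power of 2).

Standard algorithm: 194^3 = 7301384 multiplications
Strassen's algorithm: 7^(log2(256)) = 7^8 = 5764801 multiplications
Savings: 7301384 - 5764801 = 1536583 multiplications

Standard: 7301384 multiplications (194^3). Strassen: 5764801 multiplications (7^8, after padding to 256x256). Strassen reduces 8 recursive multiplications to 7 at each level.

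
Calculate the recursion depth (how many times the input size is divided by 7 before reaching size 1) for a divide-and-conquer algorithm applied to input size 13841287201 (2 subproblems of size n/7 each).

For divide and conquer with division factor 7:

Problem sizes at each level:
Level 0: 13841287201
Level 1: 1977326743
Level 2: 282475249
Level 3: 40353607
Level 4: 5764801
Level 5: 823543
Level 6: 117649
Level 7: 16807
Level 8: 2401
Level 9: 343
Level 10: 49
Level 11: 7
Level 12: 1

The root is level 0 and the size-1 base case is level 12 (the tree spans levels 0 through 12, i.e. 13 levels counting the root), so the depth is the number of divisions: log_7(13841287201) = 12

The recursion tree depth is log_7(13841287201) = 12. At each level, the problem size is divided by 7, so it takes 12 divisions to reduce to a base case of size 1. The algorithm makes 2 recursive calls at each level.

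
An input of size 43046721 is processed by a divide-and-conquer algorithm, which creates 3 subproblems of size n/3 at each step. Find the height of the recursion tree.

For divide and conquer with division factor 3:

Problem sizes at each level:
Level 0: 43046721
Level 1: 14348907
Level 2: 4782969
Level 3: 1594323
Level 4: 531441
Level 5: 177147
Level 6: 59049
Level 7: 19683
Level 8: 6561
Level 9: 2187
Level 10: 729
Level 11: 243
Level 12: 81
Level 13: 27
Level 14: 9
Level 15: 3
Level 16: 1

The root is level 0 and the size-1 base case is level 16 (the tree spans levels 0 through 16, i.e. 17 levels counting the root), so the depth is the number of divisions: log_3(43046721) = 16

The recursion tree depth is log_3(43046721) = 16. At each level, the problem size is divided by 3, so it takes 16 divisions to reduce to a base case of size 1. The algorithm makes 3 recursive calls at each level.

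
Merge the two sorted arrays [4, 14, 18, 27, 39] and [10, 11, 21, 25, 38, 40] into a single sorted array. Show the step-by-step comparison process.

Merging process:

Compare 4 vs 10: take 4 from left. Merged: [4]
Compare 14 vs 10: take 10 from right. Merged: [4, 10]
Compare 14 vs 11: take 11 from right. Merged: [4, 10, 11]
Compare 14 vs 21: take 14 from left. Merged: [4, 10, 11, 14]
Compare 18 vs 21: take 18 from left. Merged: [4, 10, 11, 14, 18]
Compare 27 vs 21: take 21 from right. Merged: [4, 10, 11, 14, 18, 21]
Compare 27 vs 25: take 25 from right. Merged: [4, 10, 11, 14, 18, 21, 25]
Compare 27 vs 38: take 27 from left. Merged: [4, 10, 11, 14, 18, 21, 25, 27]
Compare 39 vs 38: take 38 from right. Merged: [4, 10, 11, 14, 18, 21, 25, 27, 38]
Compare 39 vs 40: take 39 from left. Merged: [4, 10, 11, 14, 18, 21, 25, 27, 38, 39]
Append remaining from right: [40]. Merged: [4, 10, 11, 14, 18, 21, 25, 27, 38, 39, 40]

Final merged array: [4, 10, 11, 14, 18, 21, 25, 27, 38, 39, 40]
Total comparisons: 10

The merged array is [4, 10, 11, 14, 18, 21, 25, 27, 38, 39, 40], requiring 10 comparisons. The merge step runs in O(n) time where n is the total number of elements.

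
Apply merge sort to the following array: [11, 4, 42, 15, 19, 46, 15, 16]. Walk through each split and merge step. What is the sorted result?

Merge sort trace:

Split: [11, 4, 42, 15, 19, 46, 15, 16] -> [11, 4, 42, 15] and [19, 46, 15, 16]
  Split: [11, 4, 42, 15] -> [11, 4] and [42, 15]
    Split: [11, 4] -> [11] and [4]
    Merge: [11] + [4] -> [4, 11]
    Split: [42, 15] -> [42] and [15]
    Merge: [42] + [15] -> [15, 42]
  Merge: [4, 11] + [15, 42] -> [4, 11, 15, 42]
  Split: [19, 46, 15, 16] -> [19, 46] and [15, 16]
    Split: [19, 46] -> [19] and [46]
    Merge: [19] + [46] -> [19, 46]
    Split: [15, 16] -> [15] and [16]
    Merge: [15] + [16] -> [15, 16]
  Merge: [19, 46] + [15, 16] -> [15, 16, 19, 46]
Merge: [4, 11, 15, 42] + [15, 16, 19, 46] -> [4, 11, 15, 15, 16, 19, 42, 46]

Final sorted array: [4, 11, 15, 15, 16, 19, 42, 46]

The merge sort proceeds by recursively splitting the array and merging sorted halves.
After all merges, the sorted array is [4, 11, 15, 15, 16, 19, 42, 46].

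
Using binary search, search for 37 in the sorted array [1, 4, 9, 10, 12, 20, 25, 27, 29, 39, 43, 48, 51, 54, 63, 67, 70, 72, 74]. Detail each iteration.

Binary search for 37 in [1, 4, 9, 10, 12, 20, 25, 27, 29, 39, 43, 48, 51, 54, 63, 67, 70, 72, 74]:

lo=0, hi=18, mid=9, arr[mid]=39 -> 39 > 37, search left half
lo=0, hi=8, mid=4, arr[mid]=12 -> 12 < 37, search right half
lo=5, hi=8, mid=6, arr[mid]=25 -> 25 < 37, search right half
lo=7, hi=8, mid=7, arr[mid]=27 -> 27 < 37, search right half
lo=8, hi=8, mid=8, arr[mid]=29 -> 29 < 37, search right half
lo=9 > hi=8, target 37 not found

Binary search determines that 37 is not in the array after 5 comparisons. The search space was exhausted without finding the target.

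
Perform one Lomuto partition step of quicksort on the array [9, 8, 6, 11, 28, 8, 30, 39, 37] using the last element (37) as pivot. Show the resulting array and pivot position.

Lomuto partition with pivot = 37:

Initial array: [9, 8, 6, 11, 28, 8, 30, 39, 37]

arr[0]=9 <= 37: swap with position 0, array becomes [9, 8, 6, 11, 28, 8, 30, 39, 37]
arr[1]=8 <= 37: swap with position 1, array becomes [9, 8, 6, 11, 28, 8, 30, 39, 37]
arr[2]=6 <= 37: swap with position 2, array becomes [9, 8, 6, 11, 28, 8, 30, 39, 37]
arr[3]=11 <= 37: swap with position 3, array becomes [9, 8, 6, 11, 28, 8, 30, 39, 37]
arr[4]=28 <= 37: swap with position 4, array becomes [9, 8, 6, 11, 28, 8, 30, 39, 37]
arr[5]=8 <= 37: swap with position 5, array becomes [9, 8, 6, 11, 28, 8, 30, 39, 37]
arr[6]=30 <= 37: swap with position 6, array becomes [9, 8, 6, 11, 28, 8, 30, 39, 37]
arr[7]=39 > 37: no swap

Place pivot at position 7: [9, 8, 6, 11, 28, 8, 30, 37, 39]
Pivot position: 7

After partitioning with pivot 37, the array becomes [9, 8, 6, 11, 28, 8, 30, 37, 39]. The pivot is placed at index 7. All elements to the left of the pivot are <= 37, and all elements to the right are > 37.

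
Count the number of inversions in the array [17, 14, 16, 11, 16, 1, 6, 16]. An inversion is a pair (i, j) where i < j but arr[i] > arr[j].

Finding inversions in [17, 14, 16, 11, 16, 1, 6, 16]:

(0, 1): arr[0]=17 > arr[1]=14
(0, 2): arr[0]=17 > arr[2]=16
(0, 3): arr[0]=17 > arr[3]=11
(0, 4): arr[0]=17 > arr[4]=16
(0, 5): arr[0]=17 > arr[5]=1
(0, 6): arr[0]=17 > arr[6]=6
(0, 7): arr[0]=17 > arr[7]=16
(1, 3): arr[1]=14 > arr[3]=11
(1, 5): arr[1]=14 > arr[5]=1
(1, 6): arr[1]=14 > arr[6]=6
(2, 3): arr[2]=16 > arr[3]=11
(2, 5): arr[2]=16 > arr[5]=1
(2, 6): arr[2]=16 > arr[6]=6
(3, 5): arr[3]=11 > arr[5]=1
(3, 6): arr[3]=11 > arr[6]=6
(4, 5): arr[4]=16 > arr[5]=1
(4, 6): arr[4]=16 > arr[6]=6

Total inversions: 17

The array has 17 inversion(s): (0,1), (0,2), (0,3), (0,4), (0,5), (0,6), (0,7), (1,3), (1,5), (1,6), (2,3), (2,5), (2,6), (3,5), (3,6), (4,5), (4,6). Each pair (i,j) satisfies i < j and arr[i] > arr[j].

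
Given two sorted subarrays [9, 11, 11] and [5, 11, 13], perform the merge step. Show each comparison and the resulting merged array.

Merging process:

Compare 9 vs 5: take 5 from right. Merged: [5]
Compare 9 vs 11: take 9 from left. Merged: [5, 9]
Compare 11 vs 11: take 11 from left. Merged: [5, 9, 11]
Compare 11 vs 11: take 11 from left. Merged: [5, 9, 11, 11]
Append remaining from right: [11, 13]. Merged: [5, 9, 11, 11, 11, 13]

Final merged array: [5, 9, 11, 11, 11, 13]
Total comparisons: 4

The merged array is [5, 9, 11, 11, 11, 13], requiring 4 comparisons. The merge step runs in O(n) time where n is the total number of elements.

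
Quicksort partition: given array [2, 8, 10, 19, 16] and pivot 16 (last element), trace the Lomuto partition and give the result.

Lomuto partition with pivot = 16:

Initial array: [2, 8, 10, 19, 16]

arr[0]=2 <= 16: swap with position 0, array becomes [2, 8, 10, 19, 16]
arr[1]=8 <= 16: swap with position 1, array becomes [2, 8, 10, 19, 16]
arr[2]=10 <= 16: swap with position 2, array becomes [2, 8, 10, 19, 16]
arr[3]=19 > 16: no swap

Place pivot at position 3: [2, 8, 10, 16, 19]
Pivot position: 3

After partitioning with pivot 16, the array becomes [2, 8, 10, 16, 19]. The pivot is placed at index 3. All elements to the left of the pivot are <= 16, and all elements to the right are > 16.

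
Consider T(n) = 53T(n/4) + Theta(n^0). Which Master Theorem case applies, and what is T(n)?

Master Theorem for T(n) = 53T(n/4) + O(n^0):

a = 53, b = 4, c = 0
log_b(a) = log_4(53) = 2.8640

Case 1: c = 0 < log_4(53) = 2.8640
T(n) = O(n^(log_4 53))

For T(n) = 53T(n/4) + O(n^0): log_4(53) = 2.8640. This is Case 1 of the Master Theorem (c < log_b(a), work dominated by leaves), giving O(n^(log_4 53)).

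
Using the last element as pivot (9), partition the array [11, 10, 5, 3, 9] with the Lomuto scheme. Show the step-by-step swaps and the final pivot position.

Lomuto partition with pivot = 9:

Initial array: [11, 10, 5, 3, 9]

arr[0]=11 > 9: no swap
arr[1]=10 > 9: no swap
arr[2]=5 <= 9: swap with position 0, array becomes [5, 10, 11, 3, 9]
arr[3]=3 <= 9: swap with position 1, array becomes [5, 3, 11, 10, 9]

Place pivot at position 2: [5, 3, 9, 10, 11]
Pivot position: 2

After partitioning with pivot 9, the array becomes [5, 3, 9, 10, 11]. The pivot is placed at index 2. All elements to the left of the pivot are <= 9, and all elements to the right are > 9.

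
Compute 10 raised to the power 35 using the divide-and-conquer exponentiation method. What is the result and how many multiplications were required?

Computing 10^35 by squaring (build up from 10^1; each line after the first costs one multiplication):

10^1 = 10
10^2 = (10^1)^2 = 10^2 = 100
10^4 = (10^2)^2 = 100^2 = 10000
10^8 = (10^4)^2 = 10000^2 = 100000000
10^16 = (10^8)^2 = 100000000^2 = 10000000000000000
10^17 = 10 * 10^16 = 10 * 10000000000000000 = 100000000000000000
10^34 = (10^17)^2 = 100000000000000000^2 = 10000000000000000000000000000000000
10^35 = 10 * 10^34 = 10 * 10000000000000000000000000000000000 = 100000000000000000000000000000000000

Result: 100000000000000000000000000000000000
Multiplications needed: 7 (7 lines after 10^1)

10^35 = 100000000000000000000000000000000000. Using exponentiation by squaring, this requires 7 multiplications. The key idea: if the exponent is even, square the half-power; if odd, multiply by the base once.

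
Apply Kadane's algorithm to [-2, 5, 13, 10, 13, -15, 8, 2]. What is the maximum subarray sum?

Using Kadane's algorithm on [-2, 5, 13, 10, 13, -15, 8, 2]:

Scanning through the array:
Position 1 (value 5): max_ending_here = 5, max_so_far = 5
Position 2 (value 13): max_ending_here = 18, max_so_far = 18
Position 3 (value 10): max_ending_here = 28, max_so_far = 28
Position 4 (value 13): max_ending_here = 41, max_so_far = 41
Position 5 (value -15): max_ending_here = 26, max_so_far = 41
Position 6 (value 8): max_ending_here = 34, max_so_far = 41
Position 7 (value 2): max_ending_here = 36, max_so_far = 41

Maximum subarray: [5, 13, 10, 13]
Maximum sum: 41

The maximum subarray is [5, 13, 10, 13] with sum 41. This subarray runs from index 1 to index 4.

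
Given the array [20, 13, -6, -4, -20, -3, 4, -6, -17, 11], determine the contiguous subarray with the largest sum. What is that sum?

Using Kadane's algorithm on [20, 13, -6, -4, -20, -3, 4, -6, -17, 11]:

Scanning through the array:
Position 1 (value 13): max_ending_here = 33, max_so_far = 33
Position 2 (value -6): max_ending_here = 27, max_so_far = 33
Position 3 (value -4): max_ending_here = 23, max_so_far = 33
Position 4 (value -20): max_ending_here = 3, max_so_far = 33
Position 5 (value -3): max_ending_here = 0, max_so_far = 33
Position 6 (value 4): max_ending_here = 4, max_so_far = 33
Position 7 (value -6): max_ending_here = -2, max_so_far = 33
Position 8 (value -17): max_ending_here = -17, max_so_far = 33
Position 9 (value 11): max_ending_here = 11, max_so_far = 33

Maximum subarray: [20, 13]
Maximum sum: 33

The maximum subarray is [20, 13] with sum 33. This subarray runs from index 0 to index 1.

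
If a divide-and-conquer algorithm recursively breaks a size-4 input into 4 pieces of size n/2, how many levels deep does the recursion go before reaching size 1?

For divide and conquer with division factor 2:

Problem sizes at each level:
Level 0: 4
Level 1: 2
Level 2: 1

The root is level 0 and the size-1 base case is level 2 (the tree spans levels 0 through 2, i.e. 3 levels counting the root), so the depth is the number of divisions: log_2(4) = 2

The recursion tree depth is log_2(4) = 2. At each level, the problem size is divided by 2, so it takes 2 divisions to reduce to a base case of size 1. The algorithm makes 4 recursive calls at each level.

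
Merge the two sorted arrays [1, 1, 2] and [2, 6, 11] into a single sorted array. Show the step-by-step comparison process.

Merging process:

Compare 1 vs 2: take 1 from left. Merged: [1]
Compare 1 vs 2: take 1 from left. Merged: [1, 1]
Compare 2 vs 2: take 2 from left. Merged: [1, 1, 2]
Append remaining from right: [2, 6, 11]. Merged: [1, 1, 2, 2, 6, 11]

Final merged array: [1, 1, 2, 2, 6, 11]
Total comparisons: 3

The merged array is [1, 1, 2, 2, 6, 11], requiring 3 comparisons. The merge step runs in O(n) time where n is the total number of elements.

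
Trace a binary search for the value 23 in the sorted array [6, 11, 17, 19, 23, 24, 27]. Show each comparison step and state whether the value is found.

Binary search for 23 in [6, 11, 17, 19, 23, 24, 27]:

lo=0, hi=6, mid=3, arr[mid]=19 -> 19 < 23, search right half
lo=4, hi=6, mid=5, arr[mid]=24 -> 24 > 23, search left half
lo=4, hi=4, mid=4, arr[mid]=23 -> Found target at index 4!

Binary search finds 23 at index 4 after 3 comparisons. The search repeatedly halves the search space by comparing with the middle element.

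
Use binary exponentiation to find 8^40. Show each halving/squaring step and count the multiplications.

Computing 8^40 by squaring (build up from 8^1; each line after the first costs one multiplication):

8^1 = 8
8^2 = (8^1)^2 = 8^2 = 64
8^4 = (8^2)^2 = 64^2 = 4096
8^5 = 8 * 8^4 = 8 * 4096 = 32768
8^10 = (8^5)^2 = 32768^2 = 1073741824
8^20 = (8^10)^2 = 1073741824^2 = 1152921504606846976
8^40 = (8^20)^2 = 1152921504606846976^2 = 1329227995784915872903807060280344576

Result: 1329227995784915872903807060280344576
Multiplications needed: 6 (6 lines after 8^1)

8^40 = 1329227995784915872903807060280344576. Using exponentiation by squaring, this requires 6 multiplications. The key idea: if the exponent is even, square the half-power; if odd, multiply by the base once.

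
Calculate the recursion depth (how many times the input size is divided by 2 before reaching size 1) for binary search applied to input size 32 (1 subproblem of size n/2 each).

For divide and conquer with division factor 2:

Problem sizes at each level:
Level 0: 32
Level 1: 16
Level 2: 8
Level 3: 4
Level 4: 2
Level 5: 1

The root is level 0 and the size-1 base case is level 5 (the tree spans levels 0 through 5, i.e. 6 levels counting the root), so the depth is the number of divisions: log_2(32) = 5

The recursion tree depth is log_2(32) = 5. At each level, the problem size is divided by 2, so it takes 5 divisions to reduce to a base case of size 1. The algorithm makes 1 recursive call at each level.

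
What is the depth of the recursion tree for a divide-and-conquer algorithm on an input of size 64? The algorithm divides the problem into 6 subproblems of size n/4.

For divide and conquer with division factor 4:

Problem sizes at each level:
Level 0: 64
Level 1: 16
Level 2: 4
Level 3: 1

The root is level 0 and the size-1 base case is level 3 (the tree spans levels 0 through 3, i.e. 4 levels counting the root), so the depth is the number of divisions: log_4(64) = 3

The recursion tree depth is log_4(64) = 3. At each level, the problem size is divided by 4, so it takes 3 divisions to reduce to a base case of size 1. The algorithm makes 6 recursive calls at each level.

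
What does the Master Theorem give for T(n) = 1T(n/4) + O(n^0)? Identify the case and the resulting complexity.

Master Theorem for T(n) = 1T(n/4) + O(n^0):

a = 1, b = 4, c = 0
log_b(a) = log_4(1) = 0.0000

Case 2: c = 0 = log_4(1) = 0.0000
T(n) = O(n^0 log n) = O(log n)

For T(n) = 1T(n/4) + O(n^0): log_4(1) = 0.0000. This is Case 2 of the Master Theorem (c = log_b(a), equal work at all levels), giving O(log n).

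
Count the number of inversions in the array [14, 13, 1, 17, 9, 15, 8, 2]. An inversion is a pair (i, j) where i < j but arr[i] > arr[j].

Finding inversions in [14, 13, 1, 17, 9, 15, 8, 2]:

(0, 1): arr[0]=14 > arr[1]=13
(0, 2): arr[0]=14 > arr[2]=1
(0, 4): arr[0]=14 > arr[4]=9
(0, 6): arr[0]=14 > arr[6]=8
(0, 7): arr[0]=14 > arr[7]=2
(1, 2): arr[1]=13 > arr[2]=1
(1, 4): arr[1]=13 > arr[4]=9
(1, 6): arr[1]=13 > arr[6]=8
(1, 7): arr[1]=13 > arr[7]=2
(3, 4): arr[3]=17 > arr[4]=9
(3, 5): arr[3]=17 > arr[5]=15
(3, 6): arr[3]=17 > arr[6]=8
(3, 7): arr[3]=17 > arr[7]=2
(4, 6): arr[4]=9 > arr[6]=8
(4, 7): arr[4]=9 > arr[7]=2
(5, 6): arr[5]=15 > arr[6]=8
(5, 7): arr[5]=15 > arr[7]=2
(6, 7): arr[6]=8 > arr[7]=2

Total inversions: 18

The array has 18 inversion(s): (0,1), (0,2), (0,4), (0,6), (0,7), (1,2), (1,4), (1,6), (1,7), (3,4), (3,5), (3,6), (3,7), (4,6), (4,7), (5,6), (5,7), (6,7). Each pair (i,j) satisfies i < j and arr[i] > arr[j].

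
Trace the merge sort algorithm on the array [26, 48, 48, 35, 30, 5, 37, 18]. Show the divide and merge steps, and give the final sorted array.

Merge sort trace:

Split: [26, 48, 48, 35, 30, 5, 37, 18] -> [26, 48, 48, 35] and [30, 5, 37, 18]
  Split: [26, 48, 48, 35] -> [26, 48] and [48, 35]
    Split: [26, 48] -> [26] and [48]
    Merge: [26] + [48] -> [26, 48]
    Split: [48, 35] -> [48] and [35]
    Merge: [48] + [35] -> [35, 48]
  Merge: [26, 48] + [35, 48] -> [26, 35, 48, 48]
  Split: [30, 5, 37, 18] -> [30, 5] and [37, 18]
    Split: [30, 5] -> [30] and [5]
    Merge: [30] + [5] -> [5, 30]
    Split: [37, 18] -> [37] and [18]
    Merge: [37] + [18] -> [18, 37]
  Merge: [5, 30] + [18, 37] -> [5, 18, 30, 37]
Merge: [26, 35, 48, 48] + [5, 18, 30, 37] -> [5, 18, 26, 30, 35, 37, 48, 48]

Final sorted array: [5, 18, 26, 30, 35, 37, 48, 48]

The merge sort proceeds by recursively splitting the array and merging sorted halves.
After all merges, the sorted array is [5, 18, 26, 30, 35, 37, 48, 48].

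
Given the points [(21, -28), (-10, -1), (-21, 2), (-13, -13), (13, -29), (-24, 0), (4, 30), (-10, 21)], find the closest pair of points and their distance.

Computing all pairwise distances among 8 points:

d((21, -28), (-10, -1)) = 41.1096
d((21, -28), (-21, 2)) = 51.614
d((21, -28), (-13, -13)) = 37.1618
d((21, -28), (13, -29)) = 8.0623
d((21, -28), (-24, 0)) = 53.0
d((21, -28), (4, 30)) = 60.4401
d((21, -28), (-10, 21)) = 57.9828
d((-10, -1), (-21, 2)) = 11.4018
d((-10, -1), (-13, -13)) = 12.3693
d((-10, -1), (13, -29)) = 36.2353
d((-10, -1), (-24, 0)) = 14.0357
d((-10, -1), (4, 30)) = 34.0147
d((-10, -1), (-10, 21)) = 22.0
d((-21, 2), (-13, -13)) = 17.0
d((-21, 2), (13, -29)) = 46.0109
d((-21, 2), (-24, 0)) = 3.6056 <-- minimum
d((-21, 2), (4, 30)) = 37.5366
d((-21, 2), (-10, 21)) = 21.9545
d((-13, -13), (13, -29)) = 30.5287
d((-13, -13), (-24, 0)) = 17.0294
d((-13, -13), (4, 30)) = 46.2385
d((-13, -13), (-10, 21)) = 34.1321
d((13, -29), (-24, 0)) = 47.0106
d((13, -29), (4, 30)) = 59.6825
d((13, -29), (-10, 21)) = 55.0364
d((-24, 0), (4, 30)) = 41.0366
d((-24, 0), (-10, 21)) = 25.2389
d((4, 30), (-10, 21)) = 16.6433

Closest pair: (-21, 2) and (-24, 0) with distance 3.6056

The closest pair is (-21, 2) and (-24, 0) with Euclidean distance 3.6056. For 8 points, brute-force pairwise comparison is shown above. For large n, the divide-and-conquer algorithm (sort by x, recurse on halves, check the dividing strip) achieves O(n log n).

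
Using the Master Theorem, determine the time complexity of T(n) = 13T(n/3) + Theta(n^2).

Master Theorem for T(n) = 13T(n/3) + O(n^2):

a = 13, b = 3, c = 2
log_b(a) = log_3(13) = 2.3347

Case 1: c = 2 < log_3(13) = 2.3347
T(n) = O(n^(log_3 13))

For T(n) = 13T(n/3) + O(n^2): log_3(13) = 2.3347. This is Case 1 of the Master Theorem (c < log_b(a), work dominated by leaves), giving O(n^(log_3 13)).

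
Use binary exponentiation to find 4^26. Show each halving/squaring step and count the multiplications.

Computing 4^26 by squaring (build up from 4^1; each line after the first costs one multiplication):

4^1 = 4
4^2 = (4^1)^2 = 4^2 = 16
4^3 = 4 * 4^2 = 4 * 16 = 64
4^6 = (4^3)^2 = 64^2 = 4096
4^12 = (4^6)^2 = 4096^2 = 16777216
4^13 = 4 * 4^12 = 4 * 16777216 = 67108864
4^26 = (4^13)^2 = 67108864^2 = 4503599627370496

Result: 4503599627370496
Multiplications needed: 6 (6 lines after 4^1)

4^26 = 4503599627370496. Using exponentiation by squaring, this requires 6 multiplications. The key idea: if the exponent is even, square the half-power; if odd, multiply by the base once.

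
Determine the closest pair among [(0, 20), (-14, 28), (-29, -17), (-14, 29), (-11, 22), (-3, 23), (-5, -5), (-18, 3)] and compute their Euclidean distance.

Computing all pairwise distances among 8 points:

d((0, 20), (-14, 28)) = 16.1245
d((0, 20), (-29, -17)) = 47.0106
d((0, 20), (-14, 29)) = 16.6433
d((0, 20), (-11, 22)) = 11.1803
d((0, 20), (-3, 23)) = 4.2426
d((0, 20), (-5, -5)) = 25.4951
d((0, 20), (-18, 3)) = 24.7588
d((-14, 28), (-29, -17)) = 47.4342
d((-14, 28), (-14, 29)) = 1.0 <-- minimum
d((-14, 28), (-11, 22)) = 6.7082
d((-14, 28), (-3, 23)) = 12.083
d((-14, 28), (-5, -5)) = 34.2053
d((-14, 28), (-18, 3)) = 25.318
d((-29, -17), (-14, 29)) = 48.3839
d((-29, -17), (-11, 22)) = 42.9535
d((-29, -17), (-3, 23)) = 47.7074
d((-29, -17), (-5, -5)) = 26.8328
d((-29, -17), (-18, 3)) = 22.8254
d((-14, 29), (-11, 22)) = 7.6158
d((-14, 29), (-3, 23)) = 12.53
d((-14, 29), (-5, -5)) = 35.171
d((-14, 29), (-18, 3)) = 26.3059
d((-11, 22), (-3, 23)) = 8.0623
d((-11, 22), (-5, -5)) = 27.6586
d((-11, 22), (-18, 3)) = 20.2485
d((-3, 23), (-5, -5)) = 28.0713
d((-3, 23), (-18, 3)) = 25.0
d((-5, -5), (-18, 3)) = 15.2643

Closest pair: (-14, 28) and (-14, 29) with distance 1.0

The closest pair is (-14, 28) and (-14, 29) with Euclidean distance 1.0. For 8 points, brute-force pairwise comparison is shown above. For large n, the divide-and-conquer algorithm (sort by x, recurse on halves, check the dividing strip) achieves O(n log n).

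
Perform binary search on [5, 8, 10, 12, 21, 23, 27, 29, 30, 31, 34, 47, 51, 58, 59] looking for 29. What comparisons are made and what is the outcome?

Binary search for 29 in [5, 8, 10, 12, 21, 23, 27, 29, 30, 31, 34, 47, 51, 58, 59]:

lo=0, hi=14, mid=7, arr[mid]=29 -> Found target at index 7!

Binary search finds 29 at index 7 after 1 comparisons. The search repeatedly halves the search space by comparing with the middle element.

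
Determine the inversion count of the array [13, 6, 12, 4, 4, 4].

Finding inversions in [13, 6, 12, 4, 4, 4]:

(0, 1): arr[0]=13 > arr[1]=6
(0, 2): arr[0]=13 > arr[2]=12
(0, 3): arr[0]=13 > arr[3]=4
(0, 4): arr[0]=13 > arr[4]=4
(0, 5): arr[0]=13 > arr[5]=4
(1, 3): arr[1]=6 > arr[3]=4
(1, 4): arr[1]=6 > arr[4]=4
(1, 5): arr[1]=6 > arr[5]=4
(2, 3): arr[2]=12 > arr[3]=4
(2, 4): arr[2]=12 > arr[4]=4
(2, 5): arr[2]=12 > arr[5]=4

Total inversions: 11

The array has 11 inversion(s): (0,1), (0,2), (0,3), (0,4), (0,5), (1,3), (1,4), (1,5), (2,3), (2,4), (2,5). Each pair (i,j) satisfies i < j and arr[i] > arr[j].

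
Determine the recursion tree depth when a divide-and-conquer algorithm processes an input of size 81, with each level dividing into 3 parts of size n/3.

For divide and conquer with division factor 3:

Problem sizes at each level:
Level 0: 81
Level 1: 27
Level 2: 9
Level 3: 3
Level 4: 1

The root is level 0 and the size-1 base case is level 4 (the tree spans levels 0 through 4, i.e. 5 levels counting the root), so the depth is the number of divisions: log_3(81) = 4

The recursion tree depth is log_3(81) = 4. At each level, the problem size is divided by 3, so it takes 4 divisions to reduce to a base case of size 1. The algorithm makes 3 recursive calls at each level.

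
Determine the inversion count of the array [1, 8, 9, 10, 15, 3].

Finding inversions in [1, 8, 9, 10, 15, 3]:

(1, 5): arr[1]=8 > arr[5]=3
(2, 5): arr[2]=9 > arr[5]=3
(3, 5): arr[3]=10 > arr[5]=3
(4, 5): arr[4]=15 > arr[5]=3

Total inversions: 4

The array has 4 inversion(s): (1,5), (2,5), (3,5), (4,5). Each pair (i,j) satisfies i < j and arr[i] > arr[j].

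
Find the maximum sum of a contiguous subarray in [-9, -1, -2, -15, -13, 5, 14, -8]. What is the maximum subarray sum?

Using Kadane's algorithm on [-9, -1, -2, -15, -13, 5, 14, -8]:

Scanning through the array:
Position 1 (value -1): max_ending_here = -1, max_so_far = -1
Position 2 (value -2): max_ending_here = -2, max_so_far = -1
Position 3 (value -15): max_ending_here = -15, max_so_far = -1
Position 4 (value -13): max_ending_here = -13, max_so_far = -1
Position 5 (value 5): max_ending_here = 5, max_so_far = 5
Position 6 (value 14): max_ending_here = 19, max_so_far = 19
Position 7 (value -8): max_ending_here = 11, max_so_far = 19

Maximum subarray: [5, 14]
Maximum sum: 19

The maximum subarray is [5, 14] with sum 19. This subarray runs from index 5 to index 6.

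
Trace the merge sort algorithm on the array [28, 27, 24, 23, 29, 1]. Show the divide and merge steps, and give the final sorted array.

Merge sort trace:

Split: [28, 27, 24, 23, 29, 1] -> [28, 27, 24] and [23, 29, 1]
  Split: [28, 27, 24] -> [28] and [27, 24]
    Split: [27, 24] -> [27] and [24]
    Merge: [27] + [24] -> [24, 27]
  Merge: [28] + [24, 27] -> [24, 27, 28]
  Split: [23, 29, 1] -> [23] and [29, 1]
    Split: [29, 1] -> [29] and [1]
    Merge: [29] + [1] -> [1, 29]
  Merge: [23] + [1, 29] -> [1, 23, 29]
Merge: [24, 27, 28] + [1, 23, 29] -> [1, 23, 24, 27, 28, 29]

Final sorted array: [1, 23, 24, 27, 28, 29]

The merge sort proceeds by recursively splitting the array and merging sorted halves.
After all merges, the sorted array is [1, 23, 24, 27, 28, 29].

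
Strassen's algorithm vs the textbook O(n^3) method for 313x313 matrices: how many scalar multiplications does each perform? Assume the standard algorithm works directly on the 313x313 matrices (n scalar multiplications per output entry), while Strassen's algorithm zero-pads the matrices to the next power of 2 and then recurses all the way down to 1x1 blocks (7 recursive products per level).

Matrix multiplication for 313x313 matrices:

Strassen's algorithm requires power-of-2 dimensions. Pad 313x313 to 512x512 (next power of 2).

Standard algorithm: 313^3 = 30664297 multiplications
Strassen's algorithm: 7^(log2(512)) = 7^9 = 40353607 multiplications
Difference: 30664297 - 40353607 = -9689310 (Strassen uses MORE here due to padding overhead — for small or just-over-power-of-2 n, padding can outweigh the per-level savings)

Standard: 30664297 multiplications (313^3). Strassen: 40353607 multiplications (7^9, after padding to 512x512). Strassen reduces 8 recursive multiplications to 7 at each level.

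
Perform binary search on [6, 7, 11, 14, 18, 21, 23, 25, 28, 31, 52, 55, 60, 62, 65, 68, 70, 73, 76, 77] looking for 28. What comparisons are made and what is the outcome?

Binary search for 28 in [6, 7, 11, 14, 18, 21, 23, 25, 28, 31, 52, 55, 60, 62, 65, 68, 70, 73, 76, 77]:

lo=0, hi=19, mid=9, arr[mid]=31 -> 31 > 28, search left half
lo=0, hi=8, mid=4, arr[mid]=18 -> 18 < 28, search right half
lo=5, hi=8, mid=6, arr[mid]=23 -> 23 < 28, search right half
lo=7, hi=8, mid=7, arr[mid]=25 -> 25 < 28, search right half
lo=8, hi=8, mid=8, arr[mid]=28 -> Found target at index 8!

Binary search finds 28 at index 8 after 5 comparisons. The search repeatedly halves the search space by comparing with the middle element.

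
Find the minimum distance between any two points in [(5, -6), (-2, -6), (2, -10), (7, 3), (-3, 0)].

Computing all pairwise distances among 5 points:

d((5, -6), (-2, -6)) = 7.0
d((5, -6), (2, -10)) = 5.0 <-- minimum
d((5, -6), (7, 3)) = 9.2195
d((5, -6), (-3, 0)) = 10.0
d((-2, -6), (2, -10)) = 5.6569
d((-2, -6), (7, 3)) = 12.7279
d((-2, -6), (-3, 0)) = 6.0828
d((2, -10), (7, 3)) = 13.9284
d((2, -10), (-3, 0)) = 11.1803
d((7, 3), (-3, 0)) = 10.4403

Closest pair: (5, -6) and (2, -10) with distance 5.0

The closest pair is (5, -6) and (2, -10) with Euclidean distance 5.0. For 5 points, brute-force pairwise comparison is shown above. For large n, the divide-and-conquer algorithm (sort by x, recurse on halves, check the dividing strip) achieves O(n log n).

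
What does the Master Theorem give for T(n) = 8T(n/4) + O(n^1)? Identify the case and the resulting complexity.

Master Theorem for T(n) = 8T(n/4) + O(n^1):

a = 8, b = 4, c = 1
log_b(a) = log_4(8) = 1.5000

Case 1: c = 1 < log_4(8) = 1.5000
T(n) = O(n^(log_4 8))

For T(n) = 8T(n/4) + O(n^1): log_4(8) = 1.5000. This is Case 1 of the Master Theorem (c < log_b(a), work dominated by leaves), giving O(n^(log_4 8)).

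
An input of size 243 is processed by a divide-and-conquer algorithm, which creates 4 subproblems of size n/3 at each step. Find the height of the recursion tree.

For divide and conquer with division factor 3:

Problem sizes at each level:
Level 0: 243
Level 1: 81
Level 2: 27
Level 3: 9
Level 4: 3
Level 5: 1

The root is level 0 and the size-1 base case is level 5 (the tree spans levels 0 through 5, i.e. 6 levels counting the root), so the depth is the number of divisions: log_3(243) = 5

The recursion tree depth is log_3(243) = 5. At each level, the problem size is divided by 3, so it takes 5 divisions to reduce to a base case of size 1. The algorithm makes 4 recursive calls at each level.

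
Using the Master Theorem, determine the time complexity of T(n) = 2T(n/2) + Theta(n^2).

Master Theorem for T(n) = 2T(n/2) + O(n^2):

a = 2, b = 2, c = 2
log_b(a) = log_2(2) = 1.0000

Case 3: c = 2 > log_2(2) = 1.0000
T(n) = O(n^2) = O(n^2)

For T(n) = 2T(n/2) + O(n^2): log_2(2) = 1.0000. This is Case 3 of the Master Theorem (c > log_b(a), work dominated by root), giving O(n^2).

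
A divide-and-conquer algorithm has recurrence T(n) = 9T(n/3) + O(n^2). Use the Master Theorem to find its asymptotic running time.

Master Theorem for T(n) = 9T(n/3) + O(n^2):

a = 9, b = 3, c = 2
log_b(a) = log_3(9) = 2.0000

Case 2: c = 2 = log_3(9) = 2.0000
T(n) = O(n^2 log n) = O(n^2 log n)

For T(n) = 9T(n/3) + O(n^2): log_3(9) = 2.0000. This is Case 2 of the Master Theorem (c = log_b(a), equal work at all levels), giving O(n^2 log n).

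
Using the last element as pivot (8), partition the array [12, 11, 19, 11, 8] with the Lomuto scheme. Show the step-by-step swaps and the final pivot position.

Lomuto partition with pivot = 8:

Initial array: [12, 11, 19, 11, 8]

arr[0]=12 > 8: no swap
arr[1]=11 > 8: no swap
arr[2]=19 > 8: no swap
arr[3]=11 > 8: no swap

Place pivot at position 0: [8, 11, 19, 11, 12]
Pivot position: 0

After partitioning with pivot 8, the array becomes [8, 11, 19, 11, 12]. The pivot is placed at index 0. All elements to the left of the pivot are <= 8, and all elements to the right are > 8.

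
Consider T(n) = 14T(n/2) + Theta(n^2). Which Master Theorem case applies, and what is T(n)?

Master Theorem for T(n) = 14T(n/2) + O(n^2):

a = 14, b = 2, c = 2
log_b(a) = log_2(14) = 3.8074

Case 1: c = 2 < log_2(14) = 3.8074
T(n) = O(n^(log_2 14))

For T(n) = 14T(n/2) + O(n^2): log_2(14) = 3.8074. This is Case 1 of the Master Theorem (c < log_b(a), work dominated by leaves), giving O(n^(log_2 14)).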